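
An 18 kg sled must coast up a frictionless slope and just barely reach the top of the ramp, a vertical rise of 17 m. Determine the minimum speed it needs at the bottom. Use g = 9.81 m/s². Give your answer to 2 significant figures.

v = 18 m/s

At the top it is momentarily at rest, so all KE converts to PE: ½mv² = mgh
v = √(2gh) = √(2 × 9.81 × 17) = 18.26 m/s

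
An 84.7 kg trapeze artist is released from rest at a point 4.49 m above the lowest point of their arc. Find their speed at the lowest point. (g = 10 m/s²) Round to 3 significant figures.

v = 9.48 m/s

Mechanical energy is conserved (no friction): mgh = ½mv²
v = √(2gh) = √(2 × 10 × 4.49) = √89.800 = 9.476 m/s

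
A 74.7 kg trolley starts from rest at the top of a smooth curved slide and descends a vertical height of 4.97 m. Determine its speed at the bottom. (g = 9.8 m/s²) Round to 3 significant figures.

v = 9.87 m/s

Mechanical energy is conserved (no friction): mgh = ½mv²
v = √(2gh) = √(2 × 9.8 × 4.97) = √97.412 = 9.870 m/s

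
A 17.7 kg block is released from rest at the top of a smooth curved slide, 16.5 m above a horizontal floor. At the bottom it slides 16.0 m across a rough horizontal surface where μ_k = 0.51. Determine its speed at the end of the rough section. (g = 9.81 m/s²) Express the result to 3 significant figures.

v = 12.8 m/s

Energy at the top = energy at the end + work done against friction:
mgh = ½mv² + μ_k m g d
W_f = μ_k mg d = (0.51)(17.7)(9.81)(16.0) = 1417 J
½mv² = mgh − W_f = 2865.0 − 1417 = 1448.1 J
v = √(2 × 1448.1/17.7) = 12.79 m/s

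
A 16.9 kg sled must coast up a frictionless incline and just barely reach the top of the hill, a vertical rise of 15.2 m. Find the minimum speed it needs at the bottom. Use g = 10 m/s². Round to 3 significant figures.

At the top it is momentarily at rest, so all KE converts to PE: ½mv² = mgh
v = √(2gh) = √(2 × 10 × 15.2) = 17.44 m/s

v = 17.4 m/s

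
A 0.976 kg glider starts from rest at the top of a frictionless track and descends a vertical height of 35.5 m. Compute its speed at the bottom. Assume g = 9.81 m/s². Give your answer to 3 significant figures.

v = 26.4 m/s

Mechanical energy is conserved (no friction): mgh = ½mv²
v = √(2gh) = √(2 × 9.81 × 35.5) = √696.51 = 26.39 m/s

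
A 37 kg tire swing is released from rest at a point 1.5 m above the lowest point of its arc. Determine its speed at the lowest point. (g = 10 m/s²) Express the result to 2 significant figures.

Energy conservation between the two points: mgh = ½mv²
The mass cancels from both sides.
v = √(2gh) = √(2 × 10 × 1.5) = √30.000 = 5.477 m/s

v = 5.5 m/s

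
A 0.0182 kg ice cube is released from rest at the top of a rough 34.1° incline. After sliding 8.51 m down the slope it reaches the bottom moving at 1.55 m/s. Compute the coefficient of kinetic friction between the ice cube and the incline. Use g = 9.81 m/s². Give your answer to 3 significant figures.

μ_k = 0.660

The energy dissipated by friction is the PE lost minus the KE gained:
mgL sinθ = 0.85183 J; ½mv² = 0.021863 J
W_f = 0.85183 − 0.021863 = 0.8300 J
μ_k = W_f/(mg cosθ · L) = 0.8300/(0.1478 × 8.51) = 0.6597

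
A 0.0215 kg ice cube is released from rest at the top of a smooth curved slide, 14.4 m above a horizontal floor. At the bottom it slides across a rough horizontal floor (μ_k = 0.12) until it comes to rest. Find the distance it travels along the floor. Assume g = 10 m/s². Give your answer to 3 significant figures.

d = 120 m

Energy bookkeeping (friction removes W_f = μ_k N d):
At rest all PE has been dissipated by friction: mgh = μ_k m g d
d = h/μ_k = 14.4/0.12 = 120.0 m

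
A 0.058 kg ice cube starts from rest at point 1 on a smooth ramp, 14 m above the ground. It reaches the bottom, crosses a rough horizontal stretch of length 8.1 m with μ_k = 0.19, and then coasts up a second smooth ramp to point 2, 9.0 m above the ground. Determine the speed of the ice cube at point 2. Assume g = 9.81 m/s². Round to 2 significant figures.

Energy at 1: mgh₁ = (0.058)(9.81)(14) = 7.9657 J
Friction loss: W_f = μ_k mg d = 0.8757 J
At 2: ½mv² + mgh₂ = mgh₁ − W_f
½mv² = 7.9657 − 0.8757 − 5.1208 = 1.9692 J
v = √(2 × 1.9692/0.058) = 8.240 m/s

v = 8.2 m/s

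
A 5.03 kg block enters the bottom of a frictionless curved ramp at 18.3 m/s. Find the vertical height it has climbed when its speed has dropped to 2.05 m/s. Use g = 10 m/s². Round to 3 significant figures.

Energy balance between the two points: ½mv₁² = ½mv₂² + mgh
h = (v₁² − v₂²)/(2g) = (18.3² − 2.05²)/(2 × 10) = 16.53 m

h = 16.5 m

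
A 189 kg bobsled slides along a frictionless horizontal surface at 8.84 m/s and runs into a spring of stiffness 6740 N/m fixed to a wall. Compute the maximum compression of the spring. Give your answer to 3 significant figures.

At max compression the bobsled is momentarily at rest: ½mv² = ½kx²
x = v√(m/k) = 8.84 × √(189/6740) = 1.480 m

x = 1.48 m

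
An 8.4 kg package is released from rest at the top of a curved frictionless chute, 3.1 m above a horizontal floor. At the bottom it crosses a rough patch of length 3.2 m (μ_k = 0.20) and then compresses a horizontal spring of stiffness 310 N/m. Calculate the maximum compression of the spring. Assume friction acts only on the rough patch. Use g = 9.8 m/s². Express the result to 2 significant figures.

Initial energy: E₁ = mgh = (8.4)(9.8)(3.1) = 255.19 J
Friction removes W_f = μ_k mg d = (0.20)(8.4)(9.8)(3.2) = 52.68 J
Energy reaching the spring: E = 255.19 − 52.68 = 202.51 J
At max compression ½kx² = E ⇒ x = √(2E/k) = √(2 × 202.51/310) = 1.143 m

x = 1.1 m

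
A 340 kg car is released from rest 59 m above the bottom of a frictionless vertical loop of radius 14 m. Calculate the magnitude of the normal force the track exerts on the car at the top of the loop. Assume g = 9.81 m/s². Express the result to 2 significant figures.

Energy from release to top (height 2r): mgh = ½mv_top² + mg(2r)
v_top² = 2g(h − 2r) = 2(9.81)(59 − 28.00) = 608.22 m²/s²
At the top, both N and weight point toward the centre: N + mg = mv_top²/r
N = m(v_top²/r − g) = 340(608.22/14 − 9.81) = 11436 N

N = 11000 N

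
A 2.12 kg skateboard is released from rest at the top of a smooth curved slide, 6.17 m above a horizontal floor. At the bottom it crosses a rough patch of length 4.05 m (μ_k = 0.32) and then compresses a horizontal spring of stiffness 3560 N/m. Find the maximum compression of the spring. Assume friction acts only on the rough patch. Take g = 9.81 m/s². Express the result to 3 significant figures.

Initial energy: E₁ = mgh = (2.12)(9.81)(6.17) = 128.32 J
Friction removes W_f = μ_k mg d = (0.32)(2.12)(9.81)(4.05) = 26.95 J
Energy reaching the spring: E = 128.32 − 26.95 = 101.37 J
At max compression ½kx² = E ⇒ x = √(2E/k) = √(2 × 101.37/3560) = 0.2386 m

x = 0.239 m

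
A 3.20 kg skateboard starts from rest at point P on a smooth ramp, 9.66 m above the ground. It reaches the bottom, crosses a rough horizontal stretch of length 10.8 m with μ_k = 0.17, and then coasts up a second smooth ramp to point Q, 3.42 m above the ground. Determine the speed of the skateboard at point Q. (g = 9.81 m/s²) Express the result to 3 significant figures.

Energy at P: mgh₁ = (3.20)(9.81)(9.66) = 303.25 J
Friction loss: W_f = μ_k mg d = 57.64 J
At Q: ½mv² + mgh₂ = mgh₁ − W_f
½mv² = 303.25 − 57.64 − 107.36 = 138.25 J
v = √(2 × 138.25/3.20) = 9.296 m/s

v = 9.30 m/s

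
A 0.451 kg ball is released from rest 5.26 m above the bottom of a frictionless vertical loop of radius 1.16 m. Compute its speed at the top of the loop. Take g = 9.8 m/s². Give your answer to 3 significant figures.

v = 7.59 m/s

Energy conservation: mgh = ½mv_top² + mg(2r)
v_top² = 2g(h − 2r) = 2(9.8)(5.26 − 2.320) = 57.62
v_top = 7.591 m/s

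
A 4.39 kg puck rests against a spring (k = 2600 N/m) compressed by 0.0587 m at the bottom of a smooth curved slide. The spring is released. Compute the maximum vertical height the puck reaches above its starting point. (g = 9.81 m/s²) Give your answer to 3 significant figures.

Energy conservation from release to the highest point: ½kx² = mgh
h = kx²/(2mg) = (2600)(0.0587)²/(2 × 4.39 × 9.81) = 0.1040 m

h = 0.104 m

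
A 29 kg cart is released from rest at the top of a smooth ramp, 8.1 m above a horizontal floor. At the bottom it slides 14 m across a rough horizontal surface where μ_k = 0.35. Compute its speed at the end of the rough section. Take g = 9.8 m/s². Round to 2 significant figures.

v = 7.9 m/s

Applying the work–energy principle:
mgh = ½mv² + μ_k m g d
W_f = μ_k mg d = (0.35)(29)(9.8)(14) = 1393 J
½mv² = mgh − W_f = 2302.0 − 1393 = 909.44 J
v = √(2 × 909.44/29) = 7.920 m/s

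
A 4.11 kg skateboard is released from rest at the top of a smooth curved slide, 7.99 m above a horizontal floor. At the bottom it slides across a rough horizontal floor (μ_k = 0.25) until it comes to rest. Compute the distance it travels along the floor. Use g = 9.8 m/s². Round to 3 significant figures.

d = 32.0 m

Energy at the top = energy at the end + work done against friction:
At rest all PE has been dissipated by friction: mgh = μ_k m g d
d = h/μ_k = 7.99/0.25 = 31.96 m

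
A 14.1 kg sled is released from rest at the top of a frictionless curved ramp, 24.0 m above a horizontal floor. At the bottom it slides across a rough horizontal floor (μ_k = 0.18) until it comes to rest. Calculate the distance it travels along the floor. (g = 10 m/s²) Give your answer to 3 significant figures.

d = 133 m

Energy at the top = energy at the end + work done against friction:
At rest all PE has been dissipated by friction: mgh = μ_k m g d
d = h/μ_k = 24.0/0.18 = 133.3 m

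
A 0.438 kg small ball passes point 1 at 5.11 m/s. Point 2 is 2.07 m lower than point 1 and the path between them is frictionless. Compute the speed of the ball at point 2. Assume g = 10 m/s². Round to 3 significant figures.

v = 8.22 m/s

By conservation of mechanical energy, ½mv₀² + mgh = ½mv²
The mass cancels from both sides.
v² = v₀² + 2gh = (5.11)² + 2(10)(2.07) = 67.512
v = √67.512 = 8.217 m/s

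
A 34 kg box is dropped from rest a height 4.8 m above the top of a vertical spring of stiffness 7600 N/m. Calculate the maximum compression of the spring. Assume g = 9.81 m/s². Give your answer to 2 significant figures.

x = 0.69 m

Take the reference level at the top of the uncompressed spring. At max compression the box has fallen H + x and is momentarily at rest:
mg(H + x) = ½kx²
½(7600)x² − (34)(9.81)x − (34)(9.81)(4.8) = 0
3800x² − 333.5x − 1601 = 0
x = [333.5 + √(111249 + 2.4335e+07)]/(2 × 3800) = 0.6945 m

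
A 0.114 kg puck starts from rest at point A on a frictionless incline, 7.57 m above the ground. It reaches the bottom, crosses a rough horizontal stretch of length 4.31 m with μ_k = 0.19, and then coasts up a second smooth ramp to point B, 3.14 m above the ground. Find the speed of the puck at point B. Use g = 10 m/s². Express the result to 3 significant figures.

v = 8.50 m/s

Energy at A: mgh₁ = (0.114)(10)(7.57) = 8.6298 J
Friction loss: W_f = μ_k mg d = 0.9335 J
At B: ½mv² + mgh₂ = mgh₁ − W_f
½mv² = 8.6298 − 0.9335 − 3.5796 = 4.1167 J
v = √(2 × 4.1167/0.114) = 8.498 m/s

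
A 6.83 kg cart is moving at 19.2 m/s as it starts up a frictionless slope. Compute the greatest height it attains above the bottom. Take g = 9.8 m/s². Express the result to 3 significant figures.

h = 18.8 m

Setting KE at the bottom equal to PE gained: ½mv² = mgh
h = v²/(2g) = 19.2²/(2 × 9.8) = 18.81 m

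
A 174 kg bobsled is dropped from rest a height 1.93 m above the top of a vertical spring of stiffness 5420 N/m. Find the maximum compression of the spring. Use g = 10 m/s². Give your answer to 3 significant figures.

Measuring PE from the top of the relaxed spring, at max compression the bobsled has dropped H + x with zero KE, so:
mg(H + x) = ½kx²
½(5420)x² − (174)(10)x − (174)(10)(1.93) = 0
2710x² − 1740x − 3358 = 0
x = [1740 + √(3.028e+06 + 3.6403e+07)]/(2 × 2710) = 1.480 m

x = 1.48 m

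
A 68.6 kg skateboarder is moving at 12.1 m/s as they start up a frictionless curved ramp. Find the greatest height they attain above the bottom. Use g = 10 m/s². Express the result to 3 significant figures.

Setting KE at the bottom equal to PE gained: ½mv² = mgh
h = v²/(2g) = 12.1²/(2 × 10) = 7.321 m

h = 7.32 m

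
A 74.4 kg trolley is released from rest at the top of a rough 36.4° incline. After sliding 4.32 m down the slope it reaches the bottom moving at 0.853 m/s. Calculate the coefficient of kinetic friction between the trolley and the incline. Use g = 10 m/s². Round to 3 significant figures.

mgh = ½mv² + μ_k (mg cosθ) L, with h = L sinθ
mgL sinθ = 1907.3 J; ½mv² = 27.067 J
W_f = 1907.3 − 27.067 = 1880 J
μ_k = W_f/(mg cosθ · L) = 1880/(598.8 × 4.32) = 0.7268

μ_k = 0.727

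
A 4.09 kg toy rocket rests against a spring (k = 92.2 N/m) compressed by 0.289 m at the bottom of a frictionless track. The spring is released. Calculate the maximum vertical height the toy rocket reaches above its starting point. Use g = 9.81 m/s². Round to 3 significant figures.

h = 0.0960 m

Energy conservation from release to the highest point: ½kx² = mgh
h = kx²/(2mg) = (92.2)(0.289)²/(2 × 4.09 × 9.81) = 0.09596 m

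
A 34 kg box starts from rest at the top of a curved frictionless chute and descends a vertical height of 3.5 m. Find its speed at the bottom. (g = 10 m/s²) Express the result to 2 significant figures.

Equating total energy at the two states: mgh = ½mv²
The mass cancels from both sides.
v = √(2gh) = √(2 × 10 × 3.5) = √70.000 = 8.367 m/s

v = 8.4 m/s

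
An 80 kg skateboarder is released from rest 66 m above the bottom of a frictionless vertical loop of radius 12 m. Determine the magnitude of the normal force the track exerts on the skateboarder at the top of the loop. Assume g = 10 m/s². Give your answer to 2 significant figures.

N = 4800 N

Energy from release to top (height 2r): mgh = ½mv_top² + mg(2r)
v_top² = 2g(h − 2r) = 2(10)(66 − 24.00) = 840.00 m²/s²
At the top, both N and weight point toward the centre: N + mg = mv_top²/r
N = m(v_top²/r − g) = 80(840.00/12 − 10) = 4800 N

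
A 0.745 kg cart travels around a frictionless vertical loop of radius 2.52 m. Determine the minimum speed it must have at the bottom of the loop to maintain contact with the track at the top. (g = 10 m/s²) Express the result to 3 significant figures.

v = 11.2 m/s

At the top: mg = mv_top²/r ⇒ v_top² = gr = 25.20 m²/s²
Energy from bottom to top (height 2r): ½mv_bot² = ½mv_top² + mg(2r)
v_bot² = gr + 4gr = 5gr = 126.0
v_bot = √(5gr) = 11.22 m/s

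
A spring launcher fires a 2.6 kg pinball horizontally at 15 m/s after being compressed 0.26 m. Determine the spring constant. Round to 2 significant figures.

k = 8700 N/m

½kx² = ½mv²
k = mv²/x² = (2.6)(15)²/(0.26)² = 8654 N/m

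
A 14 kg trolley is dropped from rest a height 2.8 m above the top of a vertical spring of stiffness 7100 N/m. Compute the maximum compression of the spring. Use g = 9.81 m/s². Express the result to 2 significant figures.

x = 0.35 m

Take the reference level at the top of the uncompressed spring. At max compression the trolley has fallen H + x and is momentarily at rest:
mg(H + x) = ½kx²
½(7100)x² − (14)(9.81)x − (14)(9.81)(2.8) = 0
3550x² − 137.3x − 384.6 = 0
x = [137.3 + √(18862 + 5.4606e+06)]/(2 × 3550) = 0.3490 m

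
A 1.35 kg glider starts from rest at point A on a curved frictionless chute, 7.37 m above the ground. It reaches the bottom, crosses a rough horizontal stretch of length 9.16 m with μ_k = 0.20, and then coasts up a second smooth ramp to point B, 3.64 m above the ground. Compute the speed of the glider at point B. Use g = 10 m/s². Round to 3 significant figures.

Energy at A: mgh₁ = (1.35)(10)(7.37) = 99.495 J
Friction loss: W_f = μ_k mg d = 24.73 J
At B: ½mv² + mgh₂ = mgh₁ − W_f
½mv² = 99.495 − 24.73 − 49.140 = 25.623 J
v = √(2 × 25.623/1.35) = 6.161 m/s

v = 6.16 m/s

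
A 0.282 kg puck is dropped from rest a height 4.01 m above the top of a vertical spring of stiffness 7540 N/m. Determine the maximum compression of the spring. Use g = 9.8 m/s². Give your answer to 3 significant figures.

x = 0.0546 m

Let x be the compression. The total drop is H + x, and the puck is instantaneously at rest at max compression, so energy conservation gives:
mg(H + x) = ½kx²
½(7540)x² − (0.282)(9.8)x − (0.282)(9.8)(4.01) = 0
3770x² − 2.764x − 11.08 = 0
x = [2.764 + √(7.637 + 167117)]/(2 × 3770) = 0.05459 m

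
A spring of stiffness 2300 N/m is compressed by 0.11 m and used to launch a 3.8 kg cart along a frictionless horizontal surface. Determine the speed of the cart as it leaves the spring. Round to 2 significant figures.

v = 2.7 m/s

Spring PE converts entirely to kinetic energy: ½kx² = ½mv²
v = x√(k/m) = 0.11 × √(2300/3.8) = 2.706 m/s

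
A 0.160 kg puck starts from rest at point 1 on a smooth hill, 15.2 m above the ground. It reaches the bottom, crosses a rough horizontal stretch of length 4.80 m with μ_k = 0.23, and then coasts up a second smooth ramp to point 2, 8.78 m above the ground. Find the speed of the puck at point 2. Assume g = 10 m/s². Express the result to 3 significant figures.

Energy at 1: mgh₁ = (0.160)(10)(15.2) = 24.320 J
Friction loss: W_f = μ_k mg d = 1.766 J
At 2: ½mv² + mgh₂ = mgh₁ − W_f
½mv² = 24.320 − 1.766 − 14.048 = 8.5056 J
v = √(2 × 8.5056/0.160) = 10.31 m/s

v = 10.3 m/s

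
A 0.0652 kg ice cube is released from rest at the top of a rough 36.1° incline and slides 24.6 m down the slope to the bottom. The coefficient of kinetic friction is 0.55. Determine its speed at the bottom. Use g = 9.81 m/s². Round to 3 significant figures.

v = 8.36 m/s

Energy: mgh = ½mv² + W_f, with h = L sinθ and W_f = μ_k (mg cosθ) L
mgh = mgL sinθ = (0.0652)(9.81)(24.6)sin36.1° = 9.2707 J
W_f = μ_k mg cosθ · L = (0.55)(0.0652)(9.81)cos36.1°·24.6 = 6.992 J
½mv² = 9.2707 − 6.992 = 2.2784 J
v = √(2 × 2.2784/0.0652) = 8.360 m/s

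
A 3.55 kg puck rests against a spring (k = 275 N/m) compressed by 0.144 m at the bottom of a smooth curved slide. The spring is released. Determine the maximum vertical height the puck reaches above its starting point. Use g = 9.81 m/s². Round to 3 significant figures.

h = 0.0819 m

At maximum height the puck is at rest, so ½kx² = mgh
h = kx²/(2mg) = (275)(0.144)²/(2 × 3.55 × 9.81) = 0.08187 m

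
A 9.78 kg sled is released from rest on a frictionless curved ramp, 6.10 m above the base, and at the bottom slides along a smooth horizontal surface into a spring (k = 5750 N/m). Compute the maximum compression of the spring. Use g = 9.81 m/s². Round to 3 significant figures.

Energy conservation (no friction) from release to max compression: mgh = ½kx²
x = √(2mgh/k) = √(2 × 9.78 × 9.81 × 6.10 / 5750) = 0.4512 m

x = 0.451 m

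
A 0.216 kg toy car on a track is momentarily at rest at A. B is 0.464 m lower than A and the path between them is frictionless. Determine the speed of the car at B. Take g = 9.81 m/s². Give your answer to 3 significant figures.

Mechanical energy is conserved (no friction): mgh = ½mv²
v = √(2gh) = √(2 × 9.81 × 0.464) = √9.1037 = 3.017 m/s

v = 3.02 m/s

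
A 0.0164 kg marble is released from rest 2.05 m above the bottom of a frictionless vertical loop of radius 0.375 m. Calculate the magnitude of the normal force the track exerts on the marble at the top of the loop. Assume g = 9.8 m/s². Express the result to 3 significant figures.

Energy from release to top (height 2r): mgh = ½mv_top² + mg(2r)
v_top² = 2g(h − 2r) = 2(9.8)(2.05 − 0.7500) = 25.480 m²/s²
At the top, both N and weight point toward the centre: N + mg = mv_top²/r
N = m(v_top²/r − g) = 0.0164(25.480/0.375 − 9.8) = 0.9536 N

N = 0.954 N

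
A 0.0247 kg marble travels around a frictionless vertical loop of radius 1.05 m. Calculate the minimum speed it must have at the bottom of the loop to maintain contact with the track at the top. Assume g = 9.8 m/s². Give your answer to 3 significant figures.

v = 7.17 m/s

At the top: mg = mv_top²/r ⇒ v_top² = gr = 10.29 m²/s²
Energy from bottom to top (height 2r): ½mv_bot² = ½mv_top² + mg(2r)
v_bot² = gr + 4gr = 5gr = 51.45
v_bot = √(5gr) = 7.173 m/s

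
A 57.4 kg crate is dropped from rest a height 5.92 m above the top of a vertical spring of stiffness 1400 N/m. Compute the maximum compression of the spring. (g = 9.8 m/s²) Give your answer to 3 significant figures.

x = 2.62 m

Take the reference level at the top of the uncompressed spring. At max compression the crate has fallen H + x and is momentarily at rest:
mg(H + x) = ½kx²
½(1400)x² − (57.4)(9.8)x − (57.4)(9.8)(5.92) = 0
700.0x² − 562.5x − 3330 = 0
x = [562.5 + √(316429 + 9.3243e+06)]/(2 × 700.0) = 2.620 m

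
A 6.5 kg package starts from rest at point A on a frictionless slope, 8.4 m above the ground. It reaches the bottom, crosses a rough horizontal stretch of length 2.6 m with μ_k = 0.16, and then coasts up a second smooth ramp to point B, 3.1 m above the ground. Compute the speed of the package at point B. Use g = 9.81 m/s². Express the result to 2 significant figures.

Energy at A: mgh₁ = (6.5)(9.81)(8.4) = 535.63 J
Friction loss: W_f = μ_k mg d = 26.53 J
At B: ½mv² + mgh₂ = mgh₁ − W_f
½mv² = 535.63 − 26.53 − 197.67 = 311.43 J
v = √(2 × 311.43/6.5) = 9.789 m/s

v = 9.8 m/s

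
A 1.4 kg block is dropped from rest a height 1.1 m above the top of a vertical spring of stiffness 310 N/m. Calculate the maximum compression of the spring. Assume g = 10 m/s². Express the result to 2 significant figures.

x = 0.36 m

Let x be the compression. The total drop is H + x, and the block is instantaneously at rest at max compression, so energy conservation gives:
mg(H + x) = ½kx²
½(310)x² − (1.4)(10)x − (1.4)(10)(1.1) = 0
155.0x² − 14.00x − 15.40 = 0
x = [14.00 + √(196.0 + 9548.0)]/(2 × 155.0) = 0.3636 m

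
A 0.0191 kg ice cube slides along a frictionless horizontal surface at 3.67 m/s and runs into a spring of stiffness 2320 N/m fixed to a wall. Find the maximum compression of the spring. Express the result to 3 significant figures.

x = 0.0105 m

Conservation of energy between contact and max compression: ½mv² = ½kx²
x = v√(m/k) = 3.67 × √(0.0191/2320) = 0.01053 m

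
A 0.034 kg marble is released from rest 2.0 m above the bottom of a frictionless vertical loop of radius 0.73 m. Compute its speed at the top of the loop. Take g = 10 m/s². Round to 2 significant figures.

Energy conservation: mgh = ½mv_top² + mg(2r)
v_top² = 2g(h − 2r) = 2(10)(2.0 − 1.460) = 10.80
v_top = 3.286 m/s

v = 3.3 m/s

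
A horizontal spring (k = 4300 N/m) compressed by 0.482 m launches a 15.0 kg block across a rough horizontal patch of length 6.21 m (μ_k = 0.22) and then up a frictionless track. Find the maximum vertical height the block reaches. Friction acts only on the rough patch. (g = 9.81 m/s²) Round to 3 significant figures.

Spring energy: E₀ = ½kx² = ½(4300)(0.482)² = 499.50 J
Friction: W_f = μ_k mg d = (0.22)(15.0)(9.81)(6.21) = 201.0 J
Energy at base of ramp: E = 499.50 − 201.0 = 298.46 J
At max height all remaining energy is PE: mgh = E ⇒ h = E/(mg) = 298.46/(15.0 × 9.81) = 2.028 m

h = 2.03 m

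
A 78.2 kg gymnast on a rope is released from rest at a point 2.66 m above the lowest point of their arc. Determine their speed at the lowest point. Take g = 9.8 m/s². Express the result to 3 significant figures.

Energy conservation between the two points: mgh = ½mv²
v = √(2gh) = √(2 × 9.8 × 2.66) = √52.136 = 7.221 m/s

v = 7.22 m/s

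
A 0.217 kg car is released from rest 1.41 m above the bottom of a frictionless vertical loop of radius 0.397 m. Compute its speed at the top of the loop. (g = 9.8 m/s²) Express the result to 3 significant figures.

v = 3.47 m/s

Energy conservation: mgh = ½mv_top² + mg(2r)
v_top² = 2g(h − 2r) = 2(9.8)(1.41 − 0.7940) = 12.07
v_top = 3.475 m/s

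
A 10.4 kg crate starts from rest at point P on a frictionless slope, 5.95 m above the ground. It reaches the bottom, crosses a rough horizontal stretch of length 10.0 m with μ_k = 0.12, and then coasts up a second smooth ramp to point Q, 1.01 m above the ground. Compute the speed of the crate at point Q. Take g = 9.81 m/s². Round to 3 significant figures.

v = 8.57 m/s

Energy at P: mgh₁ = (10.4)(9.81)(5.95) = 607.04 J
Friction loss: W_f = μ_k mg d = 122.4 J
At Q: ½mv² + mgh₂ = mgh₁ − W_f
½mv² = 607.04 − 122.4 − 103.04 = 381.57 J
v = √(2 × 381.57/10.4) = 8.566 m/s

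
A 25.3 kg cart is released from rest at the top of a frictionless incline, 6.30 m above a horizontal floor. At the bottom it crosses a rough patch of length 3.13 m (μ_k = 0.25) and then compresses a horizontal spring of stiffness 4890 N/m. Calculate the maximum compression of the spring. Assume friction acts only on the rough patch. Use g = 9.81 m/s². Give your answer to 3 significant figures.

Initial energy: E₁ = mgh = (25.3)(9.81)(6.30) = 1563.6 J
Friction removes W_f = μ_k mg d = (0.25)(25.3)(9.81)(3.13) = 194.2 J
Energy reaching the spring: E = 1563.6 − 194.2 = 1369.4 J
At max compression ½kx² = E ⇒ x = √(2E/k) = √(2 × 1369.4/4890) = 0.7484 m

x = 0.748 m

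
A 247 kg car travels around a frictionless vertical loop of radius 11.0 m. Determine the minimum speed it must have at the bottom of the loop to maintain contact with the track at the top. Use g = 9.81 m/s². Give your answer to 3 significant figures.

At the top: mg = mv_top²/r ⇒ v_top² = gr = 107.9 m²/s²
Energy from bottom to top (height 2r): ½mv_bot² = ½mv_top² + mg(2r)
v_bot² = gr + 4gr = 5gr = 539.6
v_bot = √(5gr) = 23.23 m/s

v = 23.2 m/s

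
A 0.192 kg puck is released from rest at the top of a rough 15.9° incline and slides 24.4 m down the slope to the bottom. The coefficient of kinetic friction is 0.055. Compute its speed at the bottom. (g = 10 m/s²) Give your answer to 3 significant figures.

v = 10.4 m/s

Work–energy: mg(L sinθ) − μ_k(mg cosθ)L = ½mv²
mgh = mgL sinθ = (0.192)(10)(24.4)sin15.9° = 12.834 J
W_f = μ_k mg cosθ · L = (0.055)(0.192)(10)cos15.9°·24.4 = 2.478 J
½mv² = 12.834 − 2.478 = 10.356 J
v = √(2 × 10.356/0.192) = 10.39 m/s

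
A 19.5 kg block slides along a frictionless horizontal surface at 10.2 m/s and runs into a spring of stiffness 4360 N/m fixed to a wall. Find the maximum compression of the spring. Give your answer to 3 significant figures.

Conservation of energy between contact and max compression: ½mv² = ½kx²
x = v√(m/k) = 10.2 × √(19.5/4360) = 0.6821 m

x = 0.682 m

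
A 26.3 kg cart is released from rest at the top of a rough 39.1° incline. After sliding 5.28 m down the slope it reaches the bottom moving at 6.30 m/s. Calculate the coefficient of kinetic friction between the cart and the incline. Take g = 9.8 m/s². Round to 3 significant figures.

μ_k = 0.318

mgh = ½mv² + μ_k (mg cosθ) L, with h = L sinθ
mgL sinθ = 858.27 J; ½mv² = 521.92 J
W_f = 858.27 − 521.92 = 336.3 J
μ_k = W_f/(mg cosθ · L) = 336.3/(200.0 × 5.28) = 0.3185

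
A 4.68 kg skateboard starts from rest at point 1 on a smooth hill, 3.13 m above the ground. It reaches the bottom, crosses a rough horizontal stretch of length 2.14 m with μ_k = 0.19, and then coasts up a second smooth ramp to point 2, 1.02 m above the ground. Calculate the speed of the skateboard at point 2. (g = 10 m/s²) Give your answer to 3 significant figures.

v = 5.84 m/s

Energy at 1: mgh₁ = (4.68)(10)(3.13) = 146.48 J
Friction loss: W_f = μ_k mg d = 19.03 J
At 2: ½mv² + mgh₂ = mgh₁ − W_f
½mv² = 146.48 − 19.03 − 47.736 = 79.719 J
v = √(2 × 79.719/4.68) = 5.837 m/s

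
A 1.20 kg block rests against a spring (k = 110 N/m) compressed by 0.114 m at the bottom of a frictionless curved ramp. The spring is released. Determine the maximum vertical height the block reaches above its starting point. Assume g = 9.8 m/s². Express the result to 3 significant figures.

Energy conservation from release to the highest point: ½kx² = mgh
h = kx²/(2mg) = (110)(0.114)²/(2 × 1.20 × 9.8) = 0.06078 m

h = 0.0608 m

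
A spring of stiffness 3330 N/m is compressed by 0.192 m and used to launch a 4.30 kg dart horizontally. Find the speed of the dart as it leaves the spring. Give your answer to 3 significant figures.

v = 5.34 m/s

The dart leaves the spring when the spring is at natural length, so ½kx² = ½mv²
v = x√(k/m) = 0.192 × √(3330/4.30) = 5.343 m/s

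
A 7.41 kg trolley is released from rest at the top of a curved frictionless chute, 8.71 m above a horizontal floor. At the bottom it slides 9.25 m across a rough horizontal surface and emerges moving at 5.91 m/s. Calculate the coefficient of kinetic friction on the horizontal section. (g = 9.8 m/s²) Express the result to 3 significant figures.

Energy bookkeeping (friction removes W_f = μ_k N d):
mgh = ½mv² + μ_k m g d
mgh = 632.50 J; ½mv² = 129.41 J
W_f = 632.50 − 129.41 = 503.1 J
μ_k = W_f/(mg·d) = 503.1/(72.62 × 9.25) = 0.7490

μ_k = 0.749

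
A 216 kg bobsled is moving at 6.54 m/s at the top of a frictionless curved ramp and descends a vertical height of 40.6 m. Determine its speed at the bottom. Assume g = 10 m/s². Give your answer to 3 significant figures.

v = 29.2 m/s

By conservation of mechanical energy, ½mv₀² + mgh = ½mv²
v² = v₀² + 2gh = (6.54)² + 2(10)(40.6) = 854.77
v = √854.77 = 29.24 m/s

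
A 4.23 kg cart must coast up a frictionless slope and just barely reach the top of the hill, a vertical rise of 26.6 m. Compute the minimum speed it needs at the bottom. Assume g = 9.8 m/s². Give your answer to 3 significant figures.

At the top it is momentarily at rest, so all KE converts to PE: ½mv² = mgh
v = √(2gh) = √(2 × 9.8 × 26.6) = 22.83 m/s

v = 22.8 m/s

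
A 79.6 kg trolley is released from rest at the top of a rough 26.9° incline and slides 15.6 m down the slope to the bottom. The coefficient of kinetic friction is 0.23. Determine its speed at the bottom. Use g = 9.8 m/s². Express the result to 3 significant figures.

v = 8.70 m/s

Work–energy: mg(L sinθ) − μ_k(mg cosθ)L = ½mv²
mgh = mgL sinθ = (79.6)(9.8)(15.6)sin26.9° = 5505.8 J
W_f = μ_k mg cosθ · L = (0.23)(79.6)(9.8)cos26.9°·15.6 = 2496 J
½mv² = 5505.8 − 2496 = 3009.7 J
v = √(2 × 3009.7/79.6) = 8.696 m/s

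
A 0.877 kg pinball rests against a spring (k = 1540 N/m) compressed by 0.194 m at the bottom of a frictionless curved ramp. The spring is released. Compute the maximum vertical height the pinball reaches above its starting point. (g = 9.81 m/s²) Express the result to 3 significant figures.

At maximum height the pinball is at rest, so ½kx² = mgh
h = kx²/(2mg) = (1540)(0.194)²/(2 × 0.877 × 9.81) = 3.368 m

h = 3.37 m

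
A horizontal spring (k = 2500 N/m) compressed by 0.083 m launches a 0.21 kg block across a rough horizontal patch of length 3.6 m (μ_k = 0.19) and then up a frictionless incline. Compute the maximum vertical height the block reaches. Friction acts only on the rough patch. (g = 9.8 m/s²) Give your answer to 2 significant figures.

Spring energy: E₀ = ½kx² = ½(2500)(0.083)² = 8.6113 J
Friction: W_f = μ_k mg d = (0.19)(0.21)(9.8)(3.6) = 1.408 J
Energy at base of ramp: E = 8.6113 − 1.408 = 7.2036 J
At max height all remaining energy is PE: mgh = E ⇒ h = E/(mg) = 7.2036/(0.21 × 9.8) = 3.500 m

h = 3.5 m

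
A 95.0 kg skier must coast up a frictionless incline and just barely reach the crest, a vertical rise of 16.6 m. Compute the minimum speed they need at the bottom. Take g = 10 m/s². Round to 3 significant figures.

At the top they are momentarily at rest, so all KE converts to PE: ½mv² = mgh
v = √(2gh) = √(2 × 10 × 16.6) = 18.22 m/s

v = 18.2 m/s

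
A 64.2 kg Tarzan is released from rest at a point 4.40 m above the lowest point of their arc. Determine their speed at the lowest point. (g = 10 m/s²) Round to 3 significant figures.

Equating total energy at the two states: mgh = ½mv²
v = √(2gh) = √(2 × 10 × 4.40) = √88.000 = 9.381 m/s

v = 9.38 m/s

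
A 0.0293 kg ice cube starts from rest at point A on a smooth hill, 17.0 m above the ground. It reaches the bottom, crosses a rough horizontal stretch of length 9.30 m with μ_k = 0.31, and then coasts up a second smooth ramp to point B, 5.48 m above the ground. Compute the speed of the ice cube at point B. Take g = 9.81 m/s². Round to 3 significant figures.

v = 13.0 m/s

Energy at A: mgh₁ = (0.0293)(9.81)(17.0) = 4.8864 J
Friction loss: W_f = μ_k mg d = 0.8287 J
At B: ½mv² + mgh₂ = mgh₁ − W_f
½mv² = 4.8864 − 0.8287 − 1.5751 = 2.4826 J
v = √(2 × 2.4826/0.0293) = 13.02 m/s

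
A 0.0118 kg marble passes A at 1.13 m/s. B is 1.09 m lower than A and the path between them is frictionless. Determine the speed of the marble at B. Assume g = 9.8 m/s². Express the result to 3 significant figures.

v = 4.76 m/s

Energy conservation between the two points: ½mv₀² + mgh = ½mv²
v² = v₀² + 2gh = (1.13)² + 2(9.8)(1.09) = 22.641
v = √22.641 = 4.758 m/s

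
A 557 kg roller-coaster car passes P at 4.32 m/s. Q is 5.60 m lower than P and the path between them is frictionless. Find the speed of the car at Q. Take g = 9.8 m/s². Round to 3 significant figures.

Equating total energy at the two states: ½mv₀² + mgh = ½mv²
v² = v₀² + 2gh = (4.32)² + 2(9.8)(5.60) = 128.42
v = √128.42 = 11.33 m/s

v = 11.3 m/s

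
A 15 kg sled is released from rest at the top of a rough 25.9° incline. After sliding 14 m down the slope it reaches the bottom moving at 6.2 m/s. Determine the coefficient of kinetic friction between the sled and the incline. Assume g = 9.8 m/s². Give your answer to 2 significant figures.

μ_k = 0.33

mgh = ½mv² + μ_k (mg cosθ) L, with h = L sinθ
mgL sinθ = 898.94 J; ½mv² = 288.30 J
W_f = 898.94 − 288.30 = 610.6 J
μ_k = W_f/(mg cosθ · L) = 610.6/(132.2 × 14) = 0.3298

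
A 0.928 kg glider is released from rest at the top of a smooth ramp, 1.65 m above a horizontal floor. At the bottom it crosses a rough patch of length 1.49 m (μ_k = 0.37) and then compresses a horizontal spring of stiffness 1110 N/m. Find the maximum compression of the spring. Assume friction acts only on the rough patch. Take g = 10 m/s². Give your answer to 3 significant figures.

Initial energy: E₁ = mgh = (0.928)(10)(1.65) = 15.312 J
Friction removes W_f = μ_k mg d = (0.37)(0.928)(10)(1.49) = 5.116 J
Energy reaching the spring: E = 15.312 − 5.116 = 10.196 J
At max compression ½kx² = E ⇒ x = √(2E/k) = √(2 × 10.196/1110) = 0.1355 m

x = 0.136 m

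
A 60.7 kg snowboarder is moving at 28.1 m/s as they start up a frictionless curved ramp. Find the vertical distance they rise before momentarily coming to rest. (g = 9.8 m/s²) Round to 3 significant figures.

By energy conservation, ½mv² = mgh
h = v²/(2g) = 28.1²/(2 × 9.8) = 40.29 m

h = 40.3 m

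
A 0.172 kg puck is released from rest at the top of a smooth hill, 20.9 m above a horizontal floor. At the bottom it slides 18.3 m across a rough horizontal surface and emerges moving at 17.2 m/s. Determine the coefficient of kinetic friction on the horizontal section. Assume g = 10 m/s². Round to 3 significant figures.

μ_k = 0.334

Energy at the top = energy at the end + work done against friction:
mgh = ½mv² + μ_k m g d
mgh = 35.948 J; ½mv² = 25.442 J
W_f = 35.948 − 25.442 = 10.51 J
μ_k = W_f/(mg·d) = 10.51/(1.720 × 18.3) = 0.3338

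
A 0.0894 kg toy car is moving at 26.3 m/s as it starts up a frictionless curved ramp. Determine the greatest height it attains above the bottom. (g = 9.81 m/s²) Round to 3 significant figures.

Setting KE at the bottom equal to PE gained: ½mv² = mgh
h = v²/(2g) = 26.3²/(2 × 9.81) = 35.25 m

h = 35.3 m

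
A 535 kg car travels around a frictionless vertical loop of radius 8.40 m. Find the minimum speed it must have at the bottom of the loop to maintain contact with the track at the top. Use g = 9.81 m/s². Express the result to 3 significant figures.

v = 20.3 m/s

At the top: mg = mv_top²/r ⇒ v_top² = gr = 82.40 m²/s²
Energy from bottom to top (height 2r): ½mv_bot² = ½mv_top² + mg(2r)
v_bot² = gr + 4gr = 5gr = 412.0
v_bot = √(5gr) = 20.30 m/s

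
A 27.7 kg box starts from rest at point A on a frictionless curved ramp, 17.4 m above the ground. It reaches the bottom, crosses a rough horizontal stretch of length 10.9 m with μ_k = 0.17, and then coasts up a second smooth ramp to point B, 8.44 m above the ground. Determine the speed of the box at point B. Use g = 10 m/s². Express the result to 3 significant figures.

v = 11.9 m/s

Energy at A: mgh₁ = (27.7)(10)(17.4) = 4819.8 J
Friction loss: W_f = μ_k mg d = 513.3 J
At B: ½mv² + mgh₂ = mgh₁ − W_f
½mv² = 4819.8 − 513.3 − 2337.9 = 1968.6 J
v = √(2 × 1968.6/27.7) = 11.92 m/s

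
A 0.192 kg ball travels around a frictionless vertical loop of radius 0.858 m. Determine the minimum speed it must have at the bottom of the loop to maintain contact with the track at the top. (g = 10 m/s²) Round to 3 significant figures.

At the top: mg = mv_top²/r ⇒ v_top² = gr = 8.580 m²/s²
Energy from bottom to top (height 2r): ½mv_bot² = ½mv_top² + mg(2r)
v_bot² = gr + 4gr = 5gr = 42.90
v_bot = √(5gr) = 6.550 m/s

v = 6.55 m/s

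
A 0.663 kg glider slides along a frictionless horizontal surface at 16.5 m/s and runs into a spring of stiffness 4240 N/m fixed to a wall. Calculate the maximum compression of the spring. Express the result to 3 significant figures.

x = 0.206 m

Conservation of energy between contact and max compression: ½mv² = ½kx²
x = v√(m/k) = 16.5 × √(0.663/4240) = 0.2063 m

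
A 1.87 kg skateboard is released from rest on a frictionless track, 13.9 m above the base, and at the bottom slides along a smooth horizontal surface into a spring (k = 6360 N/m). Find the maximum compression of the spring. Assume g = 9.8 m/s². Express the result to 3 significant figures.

x = 0.283 m

Gravitational PE at the top equals spring PE at max compression: mgh = ½kx²
x = √(2mgh/k) = √(2 × 1.87 × 9.8 × 13.9 / 6360) = 0.2830 m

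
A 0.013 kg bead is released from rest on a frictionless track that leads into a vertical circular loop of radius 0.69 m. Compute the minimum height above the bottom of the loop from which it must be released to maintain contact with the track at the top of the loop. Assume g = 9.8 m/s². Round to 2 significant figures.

h = 1.7 m

At the top, for minimum speed gravity alone supplies the centripetal force: mg = mv_top²/r ⇒ v_top² = gr = 6.762 m²/s²
Energy conservation from release height h to the top (height 2r): mgh = ½mv_top² + mg(2r)
h = v_top²/(2g) + 2r = r/2 + 2r = 5r/2 = 1.725 m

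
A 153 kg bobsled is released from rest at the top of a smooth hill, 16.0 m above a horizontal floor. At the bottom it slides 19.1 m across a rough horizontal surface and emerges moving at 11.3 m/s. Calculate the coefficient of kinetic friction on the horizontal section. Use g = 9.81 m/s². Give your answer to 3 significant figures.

Energy bookkeeping (friction removes W_f = μ_k N d):
mgh = ½mv² + μ_k m g d
mgh = 24015 J; ½mv² = 9768.3 J
W_f = 24015 − 9768.3 = 14247 J
μ_k = W_f/(mg·d) = 14247/(1501 × 19.1) = 0.4970

μ_k = 0.497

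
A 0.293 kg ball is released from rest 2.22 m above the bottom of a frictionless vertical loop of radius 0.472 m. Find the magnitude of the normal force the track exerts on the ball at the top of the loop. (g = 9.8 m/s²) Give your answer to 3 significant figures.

N = 12.7 N

Energy from release to top (height 2r): mgh = ½mv_top² + mg(2r)
v_top² = 2g(h − 2r) = 2(9.8)(2.22 − 0.9440) = 25.010 m²/s²
At the top, both N and weight point toward the centre: N + mg = mv_top²/r
N = m(v_top²/r − g) = 0.293(25.010/0.472 − 9.8) = 12.65 N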